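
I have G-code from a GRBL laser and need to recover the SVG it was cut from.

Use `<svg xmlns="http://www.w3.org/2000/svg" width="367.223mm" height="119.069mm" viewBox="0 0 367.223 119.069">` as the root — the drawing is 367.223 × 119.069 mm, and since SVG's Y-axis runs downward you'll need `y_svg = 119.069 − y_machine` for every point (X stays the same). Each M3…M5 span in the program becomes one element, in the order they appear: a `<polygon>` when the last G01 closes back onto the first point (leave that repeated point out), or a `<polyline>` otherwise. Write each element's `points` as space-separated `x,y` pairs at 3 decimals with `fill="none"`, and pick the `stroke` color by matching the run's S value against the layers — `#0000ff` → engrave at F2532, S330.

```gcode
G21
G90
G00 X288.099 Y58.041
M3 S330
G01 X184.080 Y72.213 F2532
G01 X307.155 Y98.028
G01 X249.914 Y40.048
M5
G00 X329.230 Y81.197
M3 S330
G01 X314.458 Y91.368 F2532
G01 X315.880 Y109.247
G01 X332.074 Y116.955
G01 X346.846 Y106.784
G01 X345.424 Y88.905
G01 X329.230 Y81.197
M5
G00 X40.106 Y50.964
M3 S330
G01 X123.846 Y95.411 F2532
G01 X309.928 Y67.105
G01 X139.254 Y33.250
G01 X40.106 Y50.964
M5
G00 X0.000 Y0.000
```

Each laser-on run becomes one SVG element. Flip Y back into SVG space with y_svg = 119.069 − y_machine. Every run uses S330, so all elements get stroke `#0000ff` (engrave).

Run 1: The run is open, so emit a `<polyline>` with points (Y-flipped): 288.099,61.028 184.080,46.856 307.155,21.041 249.914,79.021.

Run 2: The run returns to its start, so emit a `<polygon>` with points (Y-flipped): 329.230,37.872 314.458,27.701 315.880,9.822 332.074,2.114 346.846,12.285 345.424,30.164.

Run 3: The run returns to its start, so emit a `<polygon>` with points (Y-flipped): 40.106,68.105 123.846,23.658 309.928,51.964 139.254,85.819.

<svg xmlns="http://www.w3.org/2000/svg" width="367.223mm" height="119.069mm" viewBox="0 0 367.223 119.069">
  <polyline points="288.099,61.028 184.080,46.856 307.155,21.041 249.914,79.021" fill="none" stroke="#0000ff"/>
  <polygon points="329.230,37.872 314.458,27.701 315.880,9.822 332.074,2.114 346.846,12.285 345.424,30.164" fill="none" stroke="#0000ff"/>
  <polygon points="40.106,68.105 123.846,23.658 309.928,51.964 139.254,85.819" fill="none" stroke="#0000ff"/>
</svg>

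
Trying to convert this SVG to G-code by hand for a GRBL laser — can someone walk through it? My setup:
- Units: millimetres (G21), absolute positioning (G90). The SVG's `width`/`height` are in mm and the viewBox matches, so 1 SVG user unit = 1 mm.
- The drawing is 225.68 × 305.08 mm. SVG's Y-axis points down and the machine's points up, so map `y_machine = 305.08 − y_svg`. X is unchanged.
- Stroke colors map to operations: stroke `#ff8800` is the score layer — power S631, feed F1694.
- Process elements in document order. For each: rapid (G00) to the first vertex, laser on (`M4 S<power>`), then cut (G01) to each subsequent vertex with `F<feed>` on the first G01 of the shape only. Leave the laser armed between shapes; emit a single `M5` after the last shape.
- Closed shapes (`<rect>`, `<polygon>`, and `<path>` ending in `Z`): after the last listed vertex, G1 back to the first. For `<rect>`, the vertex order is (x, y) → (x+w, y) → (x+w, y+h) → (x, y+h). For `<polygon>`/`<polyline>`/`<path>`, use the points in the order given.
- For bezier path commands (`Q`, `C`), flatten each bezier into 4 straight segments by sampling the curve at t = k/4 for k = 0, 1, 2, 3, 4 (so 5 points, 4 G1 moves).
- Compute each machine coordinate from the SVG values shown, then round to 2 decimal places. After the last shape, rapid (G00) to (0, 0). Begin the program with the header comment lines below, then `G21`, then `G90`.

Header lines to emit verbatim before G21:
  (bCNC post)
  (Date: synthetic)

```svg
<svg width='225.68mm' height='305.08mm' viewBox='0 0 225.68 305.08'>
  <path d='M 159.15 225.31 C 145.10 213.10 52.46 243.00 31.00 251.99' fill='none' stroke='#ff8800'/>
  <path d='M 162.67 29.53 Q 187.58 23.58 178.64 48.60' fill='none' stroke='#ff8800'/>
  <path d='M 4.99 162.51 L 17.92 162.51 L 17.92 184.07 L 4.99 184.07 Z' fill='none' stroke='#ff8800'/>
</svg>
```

(bCNC post)
(Date: synthetic)
G21
G90
G00 X159.15 Y79.77
M4 S631
G01 X136.22 Y82.02 F1694
G01 X97.85 Y74.38
G01 X58.10 Y62.77
G01 X31.00 Y53.09
G00 X162.67 Y275.55
M4 S631
G01 X173.01 Y276.59 F1694
G01 X179.12 Y273.76
G01 X180.99 Y267.05
G01 X178.64 Y256.48
G00 X4.99 Y142.57
M4 S631
G01 X17.92 Y142.57 F1694
G01 X17.92 Y121.01
G01 X4.99 Y121.01
G01 X4.99 Y142.57
M5
G00 X0.00 Y0.00

Since the viewBox matches the mm dimensions, user units are millimetres directly. The only transform is the Y-flip y_m = 305.08 − y_svg.

Shape 1 is a cubic bezier drawn with `<path>`. Its stroke #ff8800 means score at S631, F1694. After flipping Y the toolpath is (159.15,79.77) → (136.22,82.02) → (97.85,74.38) → (58.10,62.77) → (31.00,53.09).

Shape 2 is a quadratic bezier drawn with `<path>`. Its stroke #ff8800 means score at S631, F1694. After flipping Y the toolpath is (162.67,275.55) → (173.01,276.59) → (179.12,273.76) → (180.99,267.05) → (178.64,256.48).

Shape 3 is a rectangle drawn with `<path>`. Its stroke #ff8800 means score at S631, F1694. After flipping Y the toolpath is (4.99,142.57) → (17.92,142.57) → (17.92,121.01) → (4.99,121.01) → (4.99,142.57), returning to the start.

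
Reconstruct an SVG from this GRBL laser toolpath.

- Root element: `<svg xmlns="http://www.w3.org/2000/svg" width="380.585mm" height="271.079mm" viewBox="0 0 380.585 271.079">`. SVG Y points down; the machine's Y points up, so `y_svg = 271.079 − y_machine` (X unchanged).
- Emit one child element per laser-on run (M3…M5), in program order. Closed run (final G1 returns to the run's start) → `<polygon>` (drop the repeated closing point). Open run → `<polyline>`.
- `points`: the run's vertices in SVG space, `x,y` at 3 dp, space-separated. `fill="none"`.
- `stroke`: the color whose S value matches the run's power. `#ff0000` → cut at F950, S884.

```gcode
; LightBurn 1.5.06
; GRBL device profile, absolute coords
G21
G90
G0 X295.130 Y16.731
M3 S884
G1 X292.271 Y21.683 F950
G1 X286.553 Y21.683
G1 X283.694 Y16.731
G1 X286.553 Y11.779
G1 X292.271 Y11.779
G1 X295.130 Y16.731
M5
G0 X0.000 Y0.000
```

y_svg = 271.079 − y_m. Every run uses S884, so all elements get stroke `#ff0000` (cut).

[1] closed run; points: 295.130,254.348 292.271,249.396 286.553,249.396 283.694,254.348 286.553,259.300 292.271,259.300

<svg xmlns="http://www.w3.org/2000/svg" width="380.585mm" height="271.079mm" viewBox="0 0 380.585 271.079">
  <polygon points="295.130,254.348 292.271,249.396 286.553,249.396 283.694,254.348 286.553,259.300 292.271,259.300" fill="none" stroke="#ff0000"/>
</svg>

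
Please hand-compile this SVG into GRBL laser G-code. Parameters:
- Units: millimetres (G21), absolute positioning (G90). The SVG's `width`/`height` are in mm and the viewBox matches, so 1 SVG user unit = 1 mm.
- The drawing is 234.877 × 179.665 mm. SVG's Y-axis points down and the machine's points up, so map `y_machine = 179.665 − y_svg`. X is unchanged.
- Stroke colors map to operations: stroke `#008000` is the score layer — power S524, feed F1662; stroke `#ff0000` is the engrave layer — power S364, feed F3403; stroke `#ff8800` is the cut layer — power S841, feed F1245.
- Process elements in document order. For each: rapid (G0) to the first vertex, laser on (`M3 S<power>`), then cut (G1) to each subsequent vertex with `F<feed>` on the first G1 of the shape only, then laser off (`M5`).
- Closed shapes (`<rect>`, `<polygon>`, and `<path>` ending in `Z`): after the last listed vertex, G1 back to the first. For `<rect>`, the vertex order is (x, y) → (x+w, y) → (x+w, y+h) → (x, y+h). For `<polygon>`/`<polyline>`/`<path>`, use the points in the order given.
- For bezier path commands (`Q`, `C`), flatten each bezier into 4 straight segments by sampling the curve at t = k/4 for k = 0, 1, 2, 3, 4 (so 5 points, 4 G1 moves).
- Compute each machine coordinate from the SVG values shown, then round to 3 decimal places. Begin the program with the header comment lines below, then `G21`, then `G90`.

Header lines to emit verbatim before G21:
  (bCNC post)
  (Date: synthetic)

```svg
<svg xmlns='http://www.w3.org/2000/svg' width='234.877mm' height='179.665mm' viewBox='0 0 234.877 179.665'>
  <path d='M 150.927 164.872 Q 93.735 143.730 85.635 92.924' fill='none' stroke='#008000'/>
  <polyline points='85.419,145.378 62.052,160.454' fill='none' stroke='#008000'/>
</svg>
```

(bCNC post)
(Date: synthetic)
G21
G90
G0 X150.927 Y14.793
M3 S524
G1 X125.399 Y27.218 F1662
G1 X106.008 Y43.351
G1 X92.753 Y63.192
G1 X85.635 Y86.741
M5
G0 X85.419 Y34.287
M3 S524
G1 X62.052 Y19.211 F1662
M5

Since the viewBox matches the mm dimensions, user units are millimetres directly. The only transform is the Y-flip y_m = 179.665 − y_svg.

Shape 1 is a quadratic bezier drawn with `<path>`. Its stroke #008000 means score at S524, F1662. After flipping Y the toolpath is (150.927,14.793) → (125.399,27.218) → (106.008,43.351) → (92.753,63.192) → (85.635,86.741).

Shape 2 is a line segment drawn with `<polyline>`. Its stroke #008000 means score at S524, F1662. After flipping Y the toolpath is (85.419,34.287) → (62.052,19.211).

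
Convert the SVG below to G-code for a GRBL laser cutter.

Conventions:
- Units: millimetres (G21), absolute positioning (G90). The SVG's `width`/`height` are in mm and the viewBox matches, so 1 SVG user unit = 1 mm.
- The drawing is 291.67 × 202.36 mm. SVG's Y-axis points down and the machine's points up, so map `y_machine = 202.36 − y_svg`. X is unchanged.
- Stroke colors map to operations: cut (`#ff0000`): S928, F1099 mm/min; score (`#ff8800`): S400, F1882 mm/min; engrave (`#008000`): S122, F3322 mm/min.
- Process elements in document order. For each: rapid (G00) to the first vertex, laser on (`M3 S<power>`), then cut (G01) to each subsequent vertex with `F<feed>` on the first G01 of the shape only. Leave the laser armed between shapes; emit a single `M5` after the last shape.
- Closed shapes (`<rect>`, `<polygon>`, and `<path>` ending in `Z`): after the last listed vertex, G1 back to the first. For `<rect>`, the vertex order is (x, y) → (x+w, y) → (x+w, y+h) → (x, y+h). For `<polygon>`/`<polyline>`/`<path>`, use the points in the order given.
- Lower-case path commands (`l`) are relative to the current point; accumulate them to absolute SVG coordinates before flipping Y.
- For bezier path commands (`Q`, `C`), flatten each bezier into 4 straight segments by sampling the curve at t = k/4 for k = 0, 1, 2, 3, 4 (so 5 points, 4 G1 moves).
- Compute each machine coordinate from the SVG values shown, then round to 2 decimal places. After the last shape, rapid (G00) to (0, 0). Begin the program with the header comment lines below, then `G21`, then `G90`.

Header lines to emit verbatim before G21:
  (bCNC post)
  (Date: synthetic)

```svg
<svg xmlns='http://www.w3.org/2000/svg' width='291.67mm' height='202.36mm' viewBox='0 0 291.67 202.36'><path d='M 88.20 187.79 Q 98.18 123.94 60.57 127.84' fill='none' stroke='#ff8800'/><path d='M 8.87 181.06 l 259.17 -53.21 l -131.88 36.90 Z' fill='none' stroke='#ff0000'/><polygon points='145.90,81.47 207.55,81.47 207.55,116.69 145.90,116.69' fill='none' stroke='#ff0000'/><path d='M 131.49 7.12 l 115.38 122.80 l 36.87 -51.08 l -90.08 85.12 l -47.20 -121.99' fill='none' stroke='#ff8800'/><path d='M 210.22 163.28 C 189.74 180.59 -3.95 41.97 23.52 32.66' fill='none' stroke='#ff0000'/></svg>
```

viewBox `0 0 291.67 202.36` with mm width/height → 1 unit = 1 mm. Flip: y_m = 202.36 − y_svg.

**Shape 1** — `<path>` quadratic bezier, stroke `#ff8800` → score (S400, F1882). Control points (SVG): P0=(88.20,187.79), P1=(98.18,123.94), P2=(60.57,127.84); sampled at t=k/4. Machine vertices: (88.20,14.57) → (90.22,42.26) → (86.28,61.48) → (76.40,72.24) → (60.57,74.52). Open path.

**Shape 2** — `<path>` closed polygon, stroke `#ff0000` → cut (S928, F1099). Machine vertices: (8.87,21.30) → (268.04,74.51) → (136.16,37.61) → (8.87,21.30). Closed: final G1 returns to the first vertex.

**Shape 3** — `<polygon>` rectangle, stroke `#ff0000` → cut (S928, F1099). Machine vertices: (145.90,120.89) → (207.55,120.89) → (207.55,85.67) → (145.90,85.67) → (145.90,120.89). Closed: final G1 returns to the first vertex.

**Shape 4** — `<path>` open polyline, stroke `#ff8800` → score (S400, F1882). Machine vertices: (131.49,195.24) → (246.87,72.44) → (283.74,123.52) → (193.66,38.40) → (146.46,160.39). Open path.

**Shape 5** — `<path>` cubic bezier, stroke `#ff0000` → cut (S928, F1099). Control points (SVG): P0=(210.22,163.28), P1=(189.74,180.59), P2=(-3.95,41.97), P3=(23.52,32.66); sampled at t=k/4. Machine vertices: (210.22,39.08) → (168.55,50.88) → (98.89,94.41) → (38.22,142.93) → (23.52,169.70). Open path.

(bCNC post)
(Date: synthetic)
G21
G90
G00 X88.20 Y14.57
M3 S400
G01 X90.22 Y42.26 F1882
G01 X86.28 Y61.48
G01 X76.40 Y72.24
G01 X60.57 Y74.52
G00 X8.87 Y21.30
M3 S928
G01 X268.04 Y74.51 F1099
G01 X136.16 Y37.61
G01 X8.87 Y21.30
G00 X145.90 Y120.89
M3 S928
G01 X207.55 Y120.89 F1099
G01 X207.55 Y85.67
G01 X145.90 Y85.67
G01 X145.90 Y120.89
G00 X131.49 Y195.24
M3 S400
G01 X246.87 Y72.44 F1882
G01 X283.74 Y123.52
G01 X193.66 Y38.40
G01 X146.46 Y160.39
G00 X210.22 Y39.08
M3 S928
G01 X168.55 Y50.88 F1099
G01 X98.89 Y94.41
G01 X38.22 Y142.93
G01 X23.52 Y169.70
M5
G00 X0.00 Y0.00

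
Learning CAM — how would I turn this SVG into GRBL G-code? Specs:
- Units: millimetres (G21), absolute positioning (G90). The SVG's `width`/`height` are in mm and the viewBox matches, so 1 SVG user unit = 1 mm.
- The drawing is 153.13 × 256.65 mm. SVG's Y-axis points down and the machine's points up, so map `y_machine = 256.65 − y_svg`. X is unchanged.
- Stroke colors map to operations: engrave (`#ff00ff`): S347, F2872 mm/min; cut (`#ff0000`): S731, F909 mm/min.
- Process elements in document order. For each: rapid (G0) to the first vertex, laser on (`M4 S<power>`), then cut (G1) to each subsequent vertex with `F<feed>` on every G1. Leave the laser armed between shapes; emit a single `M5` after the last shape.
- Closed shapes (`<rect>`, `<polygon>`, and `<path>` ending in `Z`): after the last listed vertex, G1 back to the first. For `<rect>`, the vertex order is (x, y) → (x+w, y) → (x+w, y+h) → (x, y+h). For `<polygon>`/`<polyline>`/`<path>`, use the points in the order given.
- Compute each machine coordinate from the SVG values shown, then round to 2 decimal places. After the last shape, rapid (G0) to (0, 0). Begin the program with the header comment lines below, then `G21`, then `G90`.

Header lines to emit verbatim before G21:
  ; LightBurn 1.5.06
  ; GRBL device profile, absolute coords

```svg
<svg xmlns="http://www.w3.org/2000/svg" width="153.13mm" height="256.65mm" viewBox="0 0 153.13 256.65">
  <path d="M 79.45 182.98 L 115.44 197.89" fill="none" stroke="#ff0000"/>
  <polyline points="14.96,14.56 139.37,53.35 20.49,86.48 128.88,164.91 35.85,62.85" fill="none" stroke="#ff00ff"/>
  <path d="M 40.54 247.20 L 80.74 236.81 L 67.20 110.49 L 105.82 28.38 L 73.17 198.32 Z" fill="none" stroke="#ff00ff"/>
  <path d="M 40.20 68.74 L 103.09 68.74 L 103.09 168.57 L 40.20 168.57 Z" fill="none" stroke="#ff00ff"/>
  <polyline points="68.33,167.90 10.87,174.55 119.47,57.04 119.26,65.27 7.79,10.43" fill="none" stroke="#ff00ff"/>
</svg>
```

; LightBurn 1.5.06
; GRBL device profile, absolute coords
G21
G90
G0 X79.45 Y73.67
M4 S731
G1 X115.44 Y58.76 F909
G0 X14.96 Y242.09
M4 S347
G1 X139.37 Y203.30 F2872
G1 X20.49 Y170.17 F2872
G1 X128.88 Y91.74 F2872
G1 X35.85 Y193.80 F2872
G0 X40.54 Y9.45
M4 S347
G1 X80.74 Y19.84 F2872
G1 X67.20 Y146.16 F2872
G1 X105.82 Y228.27 F2872
G1 X73.17 Y58.33 F2872
G1 X40.54 Y9.45 F2872
G0 X40.20 Y187.91
M4 S347
G1 X103.09 Y187.91 F2872
G1 X103.09 Y88.08 F2872
G1 X40.20 Y88.08 F2872
G1 X40.20 Y187.91 F2872
G0 X68.33 Y88.75
M4 S347
G1 X10.87 Y82.10 F2872
G1 X119.47 Y199.61 F2872
G1 X119.26 Y191.38 F2872
G1 X7.79 Y246.22 F2872
M5
G0 X0.00 Y0.00

1 u = 1 mm; y_m = 256.65 − y.

[1] `<path>` line segment, #ff0000→cut S731 F909: (79.45,73.67) → (115.44,58.76)

[2] `<polyline>` open polyline, #ff00ff→engrave S347 F2872: (14.96,242.09) → (139.37,203.30) → (20.49,170.17) → (128.88,91.74) → (35.85,193.80)

[3] `<path>` closed polygon, #ff00ff→engrave S347 F2872: (40.54,9.45) → (80.74,19.84) → (67.20,146.16) → (105.82,228.27) → (73.17,58.33) → (40.54,9.45) (closed)

[4] `<path>` rectangle, #ff00ff→engrave S347 F2872: (40.20,187.91) → (103.09,187.91) → (103.09,88.08) → (40.20,88.08) → (40.20,187.91) (closed)

[5] `<polyline>` open polyline, #ff00ff→engrave S347 F2872: (68.33,88.75) → (10.87,82.10) → (119.47,199.61) → (119.26,191.38) → (7.79,246.22)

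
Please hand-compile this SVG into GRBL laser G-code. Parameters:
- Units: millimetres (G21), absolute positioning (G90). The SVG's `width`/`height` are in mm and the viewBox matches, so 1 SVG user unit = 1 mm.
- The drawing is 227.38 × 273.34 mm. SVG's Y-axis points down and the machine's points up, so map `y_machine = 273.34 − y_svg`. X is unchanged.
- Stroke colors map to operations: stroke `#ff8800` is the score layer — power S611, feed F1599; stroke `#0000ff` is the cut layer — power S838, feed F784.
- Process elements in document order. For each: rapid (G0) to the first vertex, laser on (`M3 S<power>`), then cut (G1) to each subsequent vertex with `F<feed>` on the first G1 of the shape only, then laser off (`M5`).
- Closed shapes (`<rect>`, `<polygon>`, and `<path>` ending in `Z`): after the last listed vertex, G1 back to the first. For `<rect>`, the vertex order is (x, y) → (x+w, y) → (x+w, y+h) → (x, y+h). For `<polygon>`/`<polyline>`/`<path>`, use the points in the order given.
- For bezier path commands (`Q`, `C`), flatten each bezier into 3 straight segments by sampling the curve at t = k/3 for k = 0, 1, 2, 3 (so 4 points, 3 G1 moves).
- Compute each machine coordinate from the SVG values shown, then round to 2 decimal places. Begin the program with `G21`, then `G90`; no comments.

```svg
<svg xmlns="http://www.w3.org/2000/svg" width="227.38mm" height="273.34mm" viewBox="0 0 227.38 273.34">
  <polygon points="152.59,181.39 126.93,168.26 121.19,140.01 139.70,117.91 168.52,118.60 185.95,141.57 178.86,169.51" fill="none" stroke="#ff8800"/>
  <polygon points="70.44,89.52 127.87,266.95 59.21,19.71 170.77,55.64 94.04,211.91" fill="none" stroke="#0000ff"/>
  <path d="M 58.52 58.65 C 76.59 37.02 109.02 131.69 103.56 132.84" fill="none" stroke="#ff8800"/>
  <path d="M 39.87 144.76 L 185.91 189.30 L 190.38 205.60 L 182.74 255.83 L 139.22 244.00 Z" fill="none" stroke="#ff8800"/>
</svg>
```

1 u = 1 mm; y_m = 273.34 − y.

[1] `<polygon>` regular polygon, #ff8800→score S611 F1599: (152.59,91.95) → (126.93,105.08) → (121.19,133.33) → (139.70,155.43) → (168.52,154.74) → (185.95,131.77) → (178.86,103.83) → (152.59,91.95) (closed)

[2] `<polygon>` closed polygon, #0000ff→cut S838 F784: (70.44,183.82) → (127.87,6.39) → (59.21,253.63) → (170.77,217.70) → (94.04,61.43) → (70.44,183.82) (closed)

[3] `<path>` cubic bezier, #ff8800→score S611 F1599: (58.52,214.69) → (79.44,205.32) → (98.33,165.05) → (103.56,140.50)

[4] `<path>` closed polygon, #ff8800→score S611 F1599: (39.87,128.58) → (185.91,84.04) → (190.38,67.74) → (182.74,17.51) → (139.22,29.34) → (39.87,128.58) (closed)

G21
G90
G0 X152.59 Y91.95
M3 S611
G1 X126.93 Y105.08 F1599
G1 X121.19 Y133.33
G1 X139.70 Y155.43
G1 X168.52 Y154.74
G1 X185.95 Y131.77
G1 X178.86 Y103.83
G1 X152.59 Y91.95
M5
G0 X70.44 Y183.82
M3 S838
G1 X127.87 Y6.39 F784
G1 X59.21 Y253.63
G1 X170.77 Y217.70
G1 X94.04 Y61.43
G1 X70.44 Y183.82
M5
G0 X58.52 Y214.69
M3 S611
G1 X79.44 Y205.32 F1599
G1 X98.33 Y165.05
G1 X103.56 Y140.50
M5
G0 X39.87 Y128.58
M3 S611
G1 X185.91 Y84.04 F1599
G1 X190.38 Y67.74
G1 X182.74 Y17.51
G1 X139.22 Y29.34
G1 X39.87 Y128.58
M5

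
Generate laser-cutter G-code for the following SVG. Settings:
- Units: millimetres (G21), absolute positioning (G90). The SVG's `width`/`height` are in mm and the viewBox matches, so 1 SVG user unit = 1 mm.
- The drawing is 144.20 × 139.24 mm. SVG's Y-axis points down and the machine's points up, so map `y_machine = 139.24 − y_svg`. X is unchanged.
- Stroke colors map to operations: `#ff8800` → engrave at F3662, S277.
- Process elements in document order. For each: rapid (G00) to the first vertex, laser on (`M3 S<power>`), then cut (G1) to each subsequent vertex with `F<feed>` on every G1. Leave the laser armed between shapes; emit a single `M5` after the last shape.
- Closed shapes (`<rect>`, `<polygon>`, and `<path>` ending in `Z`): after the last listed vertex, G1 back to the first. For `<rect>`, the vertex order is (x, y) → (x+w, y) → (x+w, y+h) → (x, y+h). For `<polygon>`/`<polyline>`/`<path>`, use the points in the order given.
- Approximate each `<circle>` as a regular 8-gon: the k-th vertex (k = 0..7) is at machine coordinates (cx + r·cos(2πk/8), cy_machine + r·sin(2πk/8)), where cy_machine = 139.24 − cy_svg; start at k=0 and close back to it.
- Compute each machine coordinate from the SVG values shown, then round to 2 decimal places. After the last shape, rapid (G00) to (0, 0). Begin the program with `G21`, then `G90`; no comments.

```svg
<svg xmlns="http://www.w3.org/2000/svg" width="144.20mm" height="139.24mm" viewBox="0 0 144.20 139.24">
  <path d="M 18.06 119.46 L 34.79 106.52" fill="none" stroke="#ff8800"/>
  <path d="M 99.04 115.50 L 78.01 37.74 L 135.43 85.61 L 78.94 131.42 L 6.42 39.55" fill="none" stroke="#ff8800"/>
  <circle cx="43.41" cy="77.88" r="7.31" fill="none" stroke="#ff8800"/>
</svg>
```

G21
G90
G00 X18.06 Y19.78
M3 S277
G1 X34.79 Y32.72 F3662
G00 X99.04 Y23.74
M3 S277
G1 X78.01 Y101.50 F3662
G1 X135.43 Y53.63 F3662
G1 X78.94 Y7.82 F3662
G1 X6.42 Y99.69 F3662
G00 X50.72 Y61.36
M3 S277
G1 X48.58 Y66.53 F3662
G1 X43.41 Y68.67 F3662
G1 X38.24 Y66.53 F3662
G1 X36.10 Y61.36 F3662
G1 X38.24 Y56.19 F3662
G1 X43.41 Y54.05 F3662
G1 X48.58 Y56.19 F3662
G1 X50.72 Y61.36 F3662
M5
G00 X0.00 Y0.00

viewBox `0 0 144.20 139.24` with mm width/height → 1 unit = 1 mm. Flip: y_m = 139.24 − y_svg.

**Shape 1** — `<path>` line segment, stroke `#ff8800` → engrave (S277, F3662). Machine vertices: (18.06,19.78) → (34.79,32.72). Open path.

**Shape 2** — `<path>` open polyline, stroke `#ff8800` → engrave (S277, F3662). Machine vertices: (99.04,23.74) → (78.01,101.50) → (135.43,53.63) → (78.94,7.82) → (6.42,99.69). Open path.

**Shape 3** — `<circle>` circle, stroke `#ff8800` → engrave (S277, F3662). Machine vertices: (50.72,61.36) → (48.58,66.53) → (43.41,68.67) → (38.24,66.53) → (36.10,61.36) → (38.24,56.19) → (43.41,54.05) → (48.58,56.19) → (50.72,61.36). Closed: final G1 returns to the first vertex.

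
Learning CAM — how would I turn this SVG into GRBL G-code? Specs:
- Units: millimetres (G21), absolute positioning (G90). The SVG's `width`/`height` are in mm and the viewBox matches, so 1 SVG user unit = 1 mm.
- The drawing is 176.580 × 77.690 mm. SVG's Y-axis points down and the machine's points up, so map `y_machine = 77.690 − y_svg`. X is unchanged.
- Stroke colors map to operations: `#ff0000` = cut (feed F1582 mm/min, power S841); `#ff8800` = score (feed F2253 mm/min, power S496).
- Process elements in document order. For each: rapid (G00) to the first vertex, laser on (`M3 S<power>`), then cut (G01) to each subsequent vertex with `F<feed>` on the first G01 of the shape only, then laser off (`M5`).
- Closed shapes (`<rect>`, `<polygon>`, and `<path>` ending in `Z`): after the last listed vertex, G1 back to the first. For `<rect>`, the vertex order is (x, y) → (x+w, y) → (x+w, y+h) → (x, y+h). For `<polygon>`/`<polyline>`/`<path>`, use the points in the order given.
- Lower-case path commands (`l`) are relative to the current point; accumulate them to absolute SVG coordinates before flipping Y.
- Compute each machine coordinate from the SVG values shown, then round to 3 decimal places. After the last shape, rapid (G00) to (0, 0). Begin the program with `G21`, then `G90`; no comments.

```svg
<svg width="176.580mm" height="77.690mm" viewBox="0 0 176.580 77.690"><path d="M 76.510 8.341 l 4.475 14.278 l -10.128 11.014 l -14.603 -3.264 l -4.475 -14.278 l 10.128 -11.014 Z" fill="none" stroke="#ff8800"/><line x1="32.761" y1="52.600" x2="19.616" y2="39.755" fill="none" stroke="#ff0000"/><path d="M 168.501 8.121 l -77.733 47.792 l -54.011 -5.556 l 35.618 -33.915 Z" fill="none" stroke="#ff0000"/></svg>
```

G21
G90
G00 X76.510 Y69.349
M3 S496
G01 X80.985 Y55.071 F2253
G01 X70.857 Y44.057
G01 X56.254 Y47.321
G01 X51.779 Y61.599
G01 X61.907 Y72.613
G01 X76.510 Y69.349
M5
G00 X32.761 Y25.090
M3 S841
G01 X19.616 Y37.935 F1582
M5
G00 X168.501 Y69.569
M3 S841
G01 X90.768 Y21.777 F1582
G01 X36.757 Y27.333
G01 X72.375 Y61.248
G01 X168.501 Y69.569
M5
G00 X0.000 Y0.000

1 u = 1 mm; y_m = 77.690 − y.

[1] `<path>` regular polygon, #ff8800→score S496 F2253: (76.510,69.349) → (80.985,55.071) → (70.857,44.057) → (56.254,47.321) → (51.779,61.599) → (61.907,72.613) → (76.510,69.349) (closed)

[2] `<line>` line segment, #ff0000→cut S841 F1582: (32.761,25.090) → (19.616,37.935)

[3] `<path>` closed polygon, #ff0000→cut S841 F1582: (168.501,69.569) → (90.768,21.777) → (36.757,27.333) → (72.375,61.248) → (168.501,69.569) (closed)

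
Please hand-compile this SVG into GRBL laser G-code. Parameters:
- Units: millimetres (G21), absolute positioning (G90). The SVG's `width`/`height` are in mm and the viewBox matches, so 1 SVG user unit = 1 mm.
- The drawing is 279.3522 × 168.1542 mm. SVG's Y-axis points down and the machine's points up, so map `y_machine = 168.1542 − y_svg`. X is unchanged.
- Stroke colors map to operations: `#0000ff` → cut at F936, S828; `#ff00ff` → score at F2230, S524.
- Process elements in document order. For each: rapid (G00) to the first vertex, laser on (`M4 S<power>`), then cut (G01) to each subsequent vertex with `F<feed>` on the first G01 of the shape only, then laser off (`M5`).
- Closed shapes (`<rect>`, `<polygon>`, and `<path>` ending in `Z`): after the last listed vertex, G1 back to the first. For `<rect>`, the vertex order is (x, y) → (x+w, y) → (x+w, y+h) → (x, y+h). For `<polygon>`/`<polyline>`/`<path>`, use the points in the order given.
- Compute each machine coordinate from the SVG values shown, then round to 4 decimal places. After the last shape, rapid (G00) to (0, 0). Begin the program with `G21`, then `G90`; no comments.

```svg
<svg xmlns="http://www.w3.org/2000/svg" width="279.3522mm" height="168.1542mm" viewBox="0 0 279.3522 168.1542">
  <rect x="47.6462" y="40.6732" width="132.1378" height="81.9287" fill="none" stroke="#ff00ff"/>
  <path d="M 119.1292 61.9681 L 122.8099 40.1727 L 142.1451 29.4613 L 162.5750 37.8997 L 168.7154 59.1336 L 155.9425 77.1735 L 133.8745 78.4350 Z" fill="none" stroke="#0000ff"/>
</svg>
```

Since the viewBox matches the mm dimensions, user units are millimetres directly. The only transform is the Y-flip y_m = 168.1542 − y_svg.

Shape 1 is a rectangle drawn with `<rect>`. Its stroke #ff00ff means score at S524, F2230. After flipping Y the toolpath is (47.6462,127.4810) → (179.7840,127.4810) → (179.7840,45.5523) → (47.6462,45.5523) → (47.6462,127.4810), returning to the start.

Shape 2 is a regular polygon drawn with `<path>`. Its stroke #0000ff means cut at S828, F936. After flipping Y the toolpath is (119.1292,106.1861) → (122.8099,127.9815) → (142.1451,138.6929) → (162.5750,130.2545) → (168.7154,109.0206) → (155.9425,90.9807) → (133.8745,89.7192) → (119.1292,106.1861), returning to the start.

G21
G90
G00 X47.6462 Y127.4810
M4 S524
G01 X179.7840 Y127.4810 F2230
G01 X179.7840 Y45.5523
G01 X47.6462 Y45.5523
G01 X47.6462 Y127.4810
M5
G00 X119.1292 Y106.1861
M4 S828
G01 X122.8099 Y127.9815 F936
G01 X142.1451 Y138.6929
G01 X162.5750 Y130.2545
G01 X168.7154 Y109.0206
G01 X155.9425 Y90.9807
G01 X133.8745 Y89.7192
G01 X119.1292 Y106.1861
M5
G00 X0.0000 Y0.0000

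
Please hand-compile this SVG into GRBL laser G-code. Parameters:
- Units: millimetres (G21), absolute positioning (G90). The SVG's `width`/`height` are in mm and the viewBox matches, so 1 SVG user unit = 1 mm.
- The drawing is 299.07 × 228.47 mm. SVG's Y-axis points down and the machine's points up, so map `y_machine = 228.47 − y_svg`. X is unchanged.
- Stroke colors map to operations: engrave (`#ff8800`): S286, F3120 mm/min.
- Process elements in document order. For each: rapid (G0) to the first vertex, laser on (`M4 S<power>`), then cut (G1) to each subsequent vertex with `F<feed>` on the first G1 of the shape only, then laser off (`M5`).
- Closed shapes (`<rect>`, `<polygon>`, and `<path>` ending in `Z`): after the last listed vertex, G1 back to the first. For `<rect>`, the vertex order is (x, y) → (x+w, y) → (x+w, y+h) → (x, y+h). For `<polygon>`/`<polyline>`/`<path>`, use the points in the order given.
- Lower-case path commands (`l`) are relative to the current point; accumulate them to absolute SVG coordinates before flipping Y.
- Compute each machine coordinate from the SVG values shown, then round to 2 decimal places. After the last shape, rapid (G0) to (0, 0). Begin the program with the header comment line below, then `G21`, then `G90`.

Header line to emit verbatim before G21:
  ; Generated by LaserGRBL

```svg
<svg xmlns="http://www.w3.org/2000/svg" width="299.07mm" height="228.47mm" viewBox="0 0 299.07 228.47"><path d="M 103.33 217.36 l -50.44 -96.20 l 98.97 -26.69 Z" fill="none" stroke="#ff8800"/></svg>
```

Since the viewBox matches the mm dimensions, user units are millimetres directly. The only transform is the Y-flip y_m = 228.47 − y_svg.

Shape 1 is a closed polygon drawn with `<path>`. Its stroke #ff8800 means engrave at S286, F3120. After flipping Y the toolpath is (103.33,11.11) → (52.89,107.31) → (151.86,134.00) → (103.33,11.11), returning to the start.

; Generated by LaserGRBL
G21
G90
G0 X103.33 Y11.11
M4 S286
G1 X52.89 Y107.31 F3120
G1 X151.86 Y134.00
G1 X103.33 Y11.11
M5
G0 X0.00 Y0.00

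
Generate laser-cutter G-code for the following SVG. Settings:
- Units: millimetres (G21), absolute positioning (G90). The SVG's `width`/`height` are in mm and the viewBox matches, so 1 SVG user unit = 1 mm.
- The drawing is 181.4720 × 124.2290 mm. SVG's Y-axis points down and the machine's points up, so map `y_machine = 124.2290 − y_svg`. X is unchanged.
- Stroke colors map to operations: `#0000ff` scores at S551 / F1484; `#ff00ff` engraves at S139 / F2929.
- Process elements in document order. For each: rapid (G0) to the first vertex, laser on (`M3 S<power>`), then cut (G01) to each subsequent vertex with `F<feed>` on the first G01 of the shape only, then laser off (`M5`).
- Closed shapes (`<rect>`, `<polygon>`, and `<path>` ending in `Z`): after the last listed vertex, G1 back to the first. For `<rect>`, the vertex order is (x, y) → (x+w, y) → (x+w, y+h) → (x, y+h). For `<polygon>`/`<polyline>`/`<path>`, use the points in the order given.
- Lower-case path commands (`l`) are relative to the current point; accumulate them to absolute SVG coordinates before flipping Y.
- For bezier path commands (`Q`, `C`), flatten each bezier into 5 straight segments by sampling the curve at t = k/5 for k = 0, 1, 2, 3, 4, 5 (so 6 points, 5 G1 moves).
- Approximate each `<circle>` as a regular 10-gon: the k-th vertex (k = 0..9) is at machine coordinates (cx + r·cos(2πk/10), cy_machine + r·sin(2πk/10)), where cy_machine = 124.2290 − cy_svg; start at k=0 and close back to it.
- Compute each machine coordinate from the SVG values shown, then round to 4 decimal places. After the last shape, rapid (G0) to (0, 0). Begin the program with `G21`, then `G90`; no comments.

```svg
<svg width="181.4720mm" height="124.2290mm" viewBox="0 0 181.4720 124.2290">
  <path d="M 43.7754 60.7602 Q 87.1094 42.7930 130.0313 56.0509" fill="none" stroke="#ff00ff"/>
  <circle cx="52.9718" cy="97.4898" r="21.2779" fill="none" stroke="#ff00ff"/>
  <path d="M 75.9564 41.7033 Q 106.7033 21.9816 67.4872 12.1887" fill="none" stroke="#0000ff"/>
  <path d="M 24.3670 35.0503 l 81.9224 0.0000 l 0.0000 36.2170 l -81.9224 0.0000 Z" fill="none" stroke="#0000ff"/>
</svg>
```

G21
G90
G0 X43.7754 Y63.4688
M3 S139
G01 X61.0925 Y69.4067 F2929
G01 X78.3767 Y72.8465
G01 X95.6278 Y73.7884
G01 X112.8461 Y72.2323
G01 X130.0313 Y68.1781
M5
G0 X74.2497 Y26.7392
M3 S139
G01 X70.1860 Y39.2460 F2929
G01 X59.5470 Y46.9757
G01 X46.3966 Y46.9757
G01 X35.7576 Y39.2460
G01 X31.6939 Y26.7392
G01 X35.7576 Y14.2324
G01 X46.3966 Y6.5027
G01 X59.5470 Y6.5027
G01 X70.1860 Y14.2324
G01 X74.2497 Y26.7392
M5
G0 X75.9564 Y82.5257
M3 S551
G01 X85.4566 Y90.0172 F1484
G01 X89.3598 Y96.7145
G01 X87.6660 Y102.6174
G01 X80.3751 Y107.7260
G01 X67.4872 Y112.0403
M5
G0 X24.3670 Y89.1787
M3 S551
G01 X106.2894 Y89.1787 F1484
G01 X106.2894 Y52.9617
G01 X24.3670 Y52.9617
G01 X24.3670 Y89.1787
M5
G0 X0.0000 Y0.0000

1 u = 1 mm; y_m = 124.2290 − y.

[1] `<path>` quadratic bezier, #ff00ff→engrave S139 F2929: (43.7754,63.4688) → (61.0925,69.4067) → (78.3767,72.8465) → (95.6278,73.7884) → (112.8461,72.2323) → (130.0313,68.1781)

[2] `<circle>` circle, #ff00ff→engrave S139 F2929: (74.2497,26.7392) → (70.1860,39.2460) → (59.5470,46.9757) → (46.3966,46.9757) → (35.7576,39.2460) → (31.6939,26.7392) → (35.7576,14.2324) → (46.3966,6.5027) → (59.5470,6.5027) → (70.1860,14.2324) → (74.2497,26.7392) (closed)

[3] `<path>` quadratic bezier, #0000ff→score S551 F1484: (75.9564,82.5257) → (85.4566,90.0172) → (89.3598,96.7145) → (87.6660,102.6174) → (80.3751,107.7260) → (67.4872,112.0403)

[4] `<path>` rectangle, #0000ff→score S551 F1484: (24.3670,89.1787) → (106.2894,89.1787) → (106.2894,52.9617) → (24.3670,52.9617) → (24.3670,89.1787) (closed)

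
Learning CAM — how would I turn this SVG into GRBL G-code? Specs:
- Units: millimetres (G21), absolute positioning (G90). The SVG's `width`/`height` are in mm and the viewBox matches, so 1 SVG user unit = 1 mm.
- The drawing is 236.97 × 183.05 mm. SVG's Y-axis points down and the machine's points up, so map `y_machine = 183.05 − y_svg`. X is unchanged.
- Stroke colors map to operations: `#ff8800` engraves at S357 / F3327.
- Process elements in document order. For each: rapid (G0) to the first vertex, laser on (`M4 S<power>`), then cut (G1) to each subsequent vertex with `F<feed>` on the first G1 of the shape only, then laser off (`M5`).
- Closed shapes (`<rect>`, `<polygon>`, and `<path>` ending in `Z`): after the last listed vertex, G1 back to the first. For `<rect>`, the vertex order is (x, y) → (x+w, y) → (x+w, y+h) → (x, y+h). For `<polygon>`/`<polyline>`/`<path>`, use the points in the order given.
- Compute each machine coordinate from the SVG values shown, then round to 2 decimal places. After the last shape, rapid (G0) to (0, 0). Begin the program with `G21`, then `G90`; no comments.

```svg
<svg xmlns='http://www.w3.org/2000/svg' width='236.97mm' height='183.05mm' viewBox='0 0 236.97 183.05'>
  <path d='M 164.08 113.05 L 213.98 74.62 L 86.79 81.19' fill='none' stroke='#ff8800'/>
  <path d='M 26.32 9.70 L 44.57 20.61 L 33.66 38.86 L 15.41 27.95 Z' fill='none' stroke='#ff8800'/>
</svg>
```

1 u = 1 mm; y_m = 183.05 − y.

[1] `<path>` open polyline, #ff8800→engrave S357 F3327: (164.08,70.00) → (213.98,108.43) → (86.79,101.86)

[2] `<path>` regular polygon, #ff8800→engrave S357 F3327: (26.32,173.35) → (44.57,162.44) → (33.66,144.19) → (15.41,155.10) → (26.32,173.35) (closed)

G21
G90
G0 X164.08 Y70.00
M4 S357
G1 X213.98 Y108.43 F3327
G1 X86.79 Y101.86
M5
G0 X26.32 Y173.35
M4 S357
G1 X44.57 Y162.44 F3327
G1 X33.66 Y144.19
G1 X15.41 Y155.10
G1 X26.32 Y173.35
M5
G0 X0.00 Y0.00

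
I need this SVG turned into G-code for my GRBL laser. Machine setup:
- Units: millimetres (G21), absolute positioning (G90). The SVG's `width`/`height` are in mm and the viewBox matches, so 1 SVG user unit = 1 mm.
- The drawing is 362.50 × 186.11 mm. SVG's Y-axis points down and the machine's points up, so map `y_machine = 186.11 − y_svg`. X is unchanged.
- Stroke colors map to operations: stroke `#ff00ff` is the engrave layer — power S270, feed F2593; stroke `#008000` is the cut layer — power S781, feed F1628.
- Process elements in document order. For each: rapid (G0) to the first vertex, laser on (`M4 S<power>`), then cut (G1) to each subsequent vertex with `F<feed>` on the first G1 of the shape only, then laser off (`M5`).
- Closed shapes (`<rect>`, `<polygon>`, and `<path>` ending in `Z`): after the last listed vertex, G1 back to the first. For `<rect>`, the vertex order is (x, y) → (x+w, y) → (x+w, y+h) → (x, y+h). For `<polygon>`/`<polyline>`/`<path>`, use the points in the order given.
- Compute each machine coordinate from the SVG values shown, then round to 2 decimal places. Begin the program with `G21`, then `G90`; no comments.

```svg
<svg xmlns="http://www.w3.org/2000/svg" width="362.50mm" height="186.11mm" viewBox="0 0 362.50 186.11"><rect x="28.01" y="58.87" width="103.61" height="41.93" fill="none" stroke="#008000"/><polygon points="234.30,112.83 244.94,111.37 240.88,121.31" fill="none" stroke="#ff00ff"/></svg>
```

viewBox `0 0 362.50 186.11` with mm width/height → 1 unit = 1 mm. Flip: y_m = 186.11 − y_svg.

**Shape 1** — `<rect>` rectangle, stroke `#008000` → cut (S781, F1628). Machine vertices: (28.01,127.24) → (131.62,127.24) → (131.62,85.31) → (28.01,85.31) → (28.01,127.24). Closed: final G1 returns to the first vertex.

**Shape 2** — `<polygon>` regular polygon, stroke `#ff00ff` → engrave (S270, F2593). Machine vertices: (234.30,73.28) → (244.94,74.74) → (240.88,64.80) → (234.30,73.28). Closed: final G1 returns to the first vertex.

G21
G90
G0 X28.01 Y127.24
M4 S781
G1 X131.62 Y127.24 F1628
G1 X131.62 Y85.31
G1 X28.01 Y85.31
G1 X28.01 Y127.24
M5
G0 X234.30 Y73.28
M4 S270
G1 X244.94 Y74.74 F2593
G1 X240.88 Y64.80
G1 X234.30 Y73.28
M5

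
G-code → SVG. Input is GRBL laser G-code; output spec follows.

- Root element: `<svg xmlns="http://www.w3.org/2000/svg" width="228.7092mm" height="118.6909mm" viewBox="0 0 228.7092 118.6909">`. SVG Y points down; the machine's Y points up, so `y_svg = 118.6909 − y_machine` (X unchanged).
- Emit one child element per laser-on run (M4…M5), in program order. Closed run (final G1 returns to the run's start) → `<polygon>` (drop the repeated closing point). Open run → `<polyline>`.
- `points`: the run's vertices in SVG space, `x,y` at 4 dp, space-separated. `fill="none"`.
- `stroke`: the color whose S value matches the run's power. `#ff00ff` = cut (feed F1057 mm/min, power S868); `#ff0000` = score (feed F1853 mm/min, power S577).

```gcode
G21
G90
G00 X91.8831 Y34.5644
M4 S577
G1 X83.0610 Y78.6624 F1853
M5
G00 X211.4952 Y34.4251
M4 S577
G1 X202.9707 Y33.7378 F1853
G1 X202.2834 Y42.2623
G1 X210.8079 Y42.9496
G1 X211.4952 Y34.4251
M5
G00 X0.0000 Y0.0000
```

<svg xmlns="http://www.w3.org/2000/svg" width="228.7092mm" height="118.6909mm" viewBox="0 0 228.7092 118.6909">
  <polyline points="91.8831,84.1265 83.0610,40.0285" fill="none" stroke="#ff0000"/>
  <polygon points="211.4952,84.2658 202.9707,84.9531 202.2834,76.4286 210.8079,75.7413" fill="none" stroke="#ff0000"/>
</svg>

Machine Y-up, SVG Y-down with viewBox height 118.6909, so y_svg = 118.6909 − y_machine; X carries over. Every run uses S577, so all elements get stroke `#ff0000` (score).

Run 1: The run is open, so emit a `<polyline>` with points (Y-flipped): 91.8831,84.1265 83.0610,40.0285.

Run 2: The run returns to its start, so emit a `<polygon>` with points (Y-flipped): 211.4952,84.2658 202.9707,84.9531 202.2834,76.4286 210.8079,75.7413.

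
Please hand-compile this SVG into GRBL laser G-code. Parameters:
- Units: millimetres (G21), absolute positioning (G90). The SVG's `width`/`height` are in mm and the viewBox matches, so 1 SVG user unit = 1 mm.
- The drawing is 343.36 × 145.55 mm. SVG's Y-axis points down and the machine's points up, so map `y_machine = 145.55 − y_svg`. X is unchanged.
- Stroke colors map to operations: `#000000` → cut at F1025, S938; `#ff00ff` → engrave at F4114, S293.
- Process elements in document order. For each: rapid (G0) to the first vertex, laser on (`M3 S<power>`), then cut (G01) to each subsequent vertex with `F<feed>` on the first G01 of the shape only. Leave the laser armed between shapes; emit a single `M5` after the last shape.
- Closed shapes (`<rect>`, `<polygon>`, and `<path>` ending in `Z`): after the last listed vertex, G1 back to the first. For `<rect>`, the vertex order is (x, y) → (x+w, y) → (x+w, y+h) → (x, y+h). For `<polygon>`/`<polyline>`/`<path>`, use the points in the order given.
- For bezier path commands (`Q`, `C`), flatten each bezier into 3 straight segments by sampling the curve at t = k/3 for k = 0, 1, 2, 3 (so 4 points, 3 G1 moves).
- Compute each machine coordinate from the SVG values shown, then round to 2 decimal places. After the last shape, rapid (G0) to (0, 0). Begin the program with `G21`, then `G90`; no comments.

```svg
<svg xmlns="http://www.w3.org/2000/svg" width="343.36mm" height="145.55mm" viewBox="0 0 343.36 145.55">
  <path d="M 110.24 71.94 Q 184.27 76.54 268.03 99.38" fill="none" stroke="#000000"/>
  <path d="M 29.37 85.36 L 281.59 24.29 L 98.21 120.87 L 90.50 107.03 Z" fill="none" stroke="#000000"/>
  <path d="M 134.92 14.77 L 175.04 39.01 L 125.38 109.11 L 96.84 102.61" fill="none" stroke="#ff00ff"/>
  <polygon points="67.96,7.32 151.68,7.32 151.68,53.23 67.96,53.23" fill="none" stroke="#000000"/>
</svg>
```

1 u = 1 mm; y_m = 145.55 − y.

[1] `<path>` quadratic bezier, #000000→cut S938 F1025: (110.24,73.61) → (160.67,68.52) → (213.27,59.37) → (268.03,46.17)

[2] `<path>` closed polygon, #000000→cut S938 F1025: (29.37,60.19) → (281.59,121.26) → (98.21,24.68) → (90.50,38.52) → (29.37,60.19) (closed)

[3] `<path>` open polyline, #ff00ff→engrave S293 F4114: (134.92,130.78) → (175.04,106.54) → (125.38,36.44) → (96.84,42.94)

[4] `<polygon>` rectangle, #000000→cut S938 F1025: (67.96,138.23) → (151.68,138.23) → (151.68,92.32) → (67.96,92.32) → (67.96,138.23) (closed)

G21
G90
G0 X110.24 Y73.61
M3 S938
G01 X160.67 Y68.52 F1025
G01 X213.27 Y59.37
G01 X268.03 Y46.17
G0 X29.37 Y60.19
M3 S938
G01 X281.59 Y121.26 F1025
G01 X98.21 Y24.68
G01 X90.50 Y38.52
G01 X29.37 Y60.19
G0 X134.92 Y130.78
M3 S293
G01 X175.04 Y106.54 F4114
G01 X125.38 Y36.44
G01 X96.84 Y42.94
G0 X67.96 Y138.23
M3 S938
G01 X151.68 Y138.23 F1025
G01 X151.68 Y92.32
G01 X67.96 Y92.32
G01 X67.96 Y138.23
M5
G0 X0.00 Y0.00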